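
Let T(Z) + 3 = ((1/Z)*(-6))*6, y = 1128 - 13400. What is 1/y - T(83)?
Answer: 3497437/1018576 ≈ 3.4337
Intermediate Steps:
y = -12272
T(Z) = -3 - 36/Z (T(Z) = -3 + ((1/Z)*(-6))*6 = -3 + (-6/Z)*6 = -3 - 6/Z*6 = -3 - 36/Z)
1/y - T(83) = 1/(-12272) - (-3 - 36/83) = -1/12272 - (-3 - 36*1/83) = -1/12272 - (-3 - 36/83) = -1/12272 - 1*(-285/83) = -1/12272 + 285/83 = 3497437/1018576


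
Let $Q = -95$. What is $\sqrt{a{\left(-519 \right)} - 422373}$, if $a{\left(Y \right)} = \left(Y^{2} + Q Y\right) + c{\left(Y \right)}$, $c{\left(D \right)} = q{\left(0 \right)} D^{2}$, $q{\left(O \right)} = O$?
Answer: $3 i \sqrt{11523} \approx 322.04 i$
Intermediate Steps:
$c{\left(D \right)} = 0$ ($c{\left(D \right)} = 0 D^{2} = 0$)
$a{\left(Y \right)} = Y^{2} - 95 Y$ ($a{\left(Y \right)} = \left(Y^{2} - 95 Y\right) + 0 = Y^{2} - 95 Y$)
$\sqrt{a{\left(-519 \right)} - 422373} = \sqrt{- 519 \left(-95 - 519\right) - 422373} = \sqrt{\left(-519\right) \left(-614\right) - 422373} = \sqrt{318666 - 422373} = \sqrt{-103707} = 3 i \sqrt{11523}$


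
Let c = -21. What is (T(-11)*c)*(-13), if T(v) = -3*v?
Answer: 9009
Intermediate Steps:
(T(-11)*c)*(-13) = (-3*(-11)*(-21))*(-13) = (33*(-21))*(-13) = -693*(-13) = 9009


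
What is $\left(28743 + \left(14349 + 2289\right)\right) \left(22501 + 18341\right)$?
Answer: $1853450802$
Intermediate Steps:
$\left(28743 + \left(14349 + 2289\right)\right) \left(22501 + 18341\right) = \left(28743 + 16638\right) 40842 = 45381 \cdot 40842 = 1853450802$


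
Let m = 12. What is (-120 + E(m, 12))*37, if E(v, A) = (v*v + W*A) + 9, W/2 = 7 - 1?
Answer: 6549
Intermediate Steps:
W = 12 (W = 2*(7 - 1) = 2*6 = 12)
E(v, A) = 9 + v² + 12*A (E(v, A) = (v*v + 12*A) + 9 = (v² + 12*A) + 9 = 9 + v² + 12*A)
(-120 + E(m, 12))*37 = (-120 + (9 + 12² + 12*12))*37 = (-120 + (9 + 144 + 144))*37 = (-120 + 297)*37 = 177*37 = 6549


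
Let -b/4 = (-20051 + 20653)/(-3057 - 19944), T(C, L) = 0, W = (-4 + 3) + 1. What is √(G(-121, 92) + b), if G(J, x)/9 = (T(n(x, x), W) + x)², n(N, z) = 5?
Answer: 2*√10075165889646/23001 ≈ 276.00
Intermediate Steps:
W = 0 (W = -1 + 1 = 0)
G(J, x) = 9*x² (G(J, x) = 9*(0 + x)² = 9*x²)
b = 2408/23001 (b = -4*(-20051 + 20653)/(-3057 - 19944) = -2408/(-23001) = -2408*(-1)/23001 = -4*(-602/23001) = 2408/23001 ≈ 0.10469)
√(G(-121, 92) + b) = √(9*92² + 2408/23001) = √(9*8464 + 2408/23001) = √(76176 + 2408/23001) = √(1752126584/23001) = 2*√10075165889646/23001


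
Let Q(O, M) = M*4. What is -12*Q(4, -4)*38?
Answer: 7296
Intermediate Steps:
Q(O, M) = 4*M
-12*Q(4, -4)*38 = -48*(-4)*38 = -12*(-16)*38 = 192*38 = 7296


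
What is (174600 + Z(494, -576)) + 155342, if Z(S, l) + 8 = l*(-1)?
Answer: 330510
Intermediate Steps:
Z(S, l) = -8 - l (Z(S, l) = -8 + l*(-1) = -8 - l)
(174600 + Z(494, -576)) + 155342 = (174600 + (-8 - 1*(-576))) + 155342 = (174600 + (-8 + 576)) + 155342 = (174600 + 568) + 155342 = 175168 + 155342 = 330510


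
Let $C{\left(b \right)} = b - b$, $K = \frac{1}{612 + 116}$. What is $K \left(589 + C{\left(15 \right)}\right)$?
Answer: $\frac{589}{728} \approx 0.80907$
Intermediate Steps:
$K = \frac{1}{728} \approx 0.0013736$
$C{\left(b \right)} = 0$
$K \left(589 + C{\left(15 \right)}\right) = \frac{589 + 0}{728} = \frac{1}{728} \cdot 589 = \frac{589}{728}$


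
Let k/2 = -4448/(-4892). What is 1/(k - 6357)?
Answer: -1223/7772387 ≈ -0.00015735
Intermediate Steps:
k = 2224/1223 (k = 2*(-4448/(-4892)) = 2*(-4448*(-1/4892)) = 2*(1112/1223) = 2224/1223 ≈ 1.8185)
1/(k - 6357) = 1/(2224/1223 - 6357) = 1/(-7772387/1223) = -1223/7772387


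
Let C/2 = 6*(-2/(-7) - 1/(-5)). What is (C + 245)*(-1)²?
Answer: 8779/35 ≈ 250.83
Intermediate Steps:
C = 204/35 (C = 2*(6*(-2/(-7) - 1/(-5))) = 2*(6*(-2*(-⅐) - 1*(-⅕))) = 2*(6*(2/7 + ⅕)) = 2*(6*(17/35)) = 2*(102/35) = 204/35 ≈ 5.8286)
(C + 245)*(-1)² = (204/35 + 245)*(-1)² = (8779/35)*1 = 8779/35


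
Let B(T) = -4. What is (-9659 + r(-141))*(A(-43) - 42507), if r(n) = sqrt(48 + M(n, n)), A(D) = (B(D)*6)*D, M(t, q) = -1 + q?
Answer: 400607025 - 41475*I*sqrt(94) ≈ 4.0061e+8 - 4.0212e+5*I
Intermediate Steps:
A(D) = -24*D (A(D) = (-4*6)*D = -24*D)
r(n) = sqrt(47 + n) (r(n) = sqrt(48 + (-1 + n)) = sqrt(47 + n))
(-9659 + r(-141))*(A(-43) - 42507) = (-9659 + sqrt(47 - 141))*(-24*(-43) - 42507) = (-9659 + sqrt(-94))*(1032 - 42507) = (-9659 + I*sqrt(94))*(-41475) = 400607025 - 41475*I*sqrt(94)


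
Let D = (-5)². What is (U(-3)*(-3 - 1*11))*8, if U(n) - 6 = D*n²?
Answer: -25872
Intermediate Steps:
D = 25
U(n) = 6 + 25*n²
(U(-3)*(-3 - 1*11))*8 = ((6 + 25*(-3)²)*(-3 - 1*11))*8 = ((6 + 25*9)*(-3 - 11))*8 = ((6 + 225)*(-14))*8 = (231*(-14))*8 = -3234*8 = -25872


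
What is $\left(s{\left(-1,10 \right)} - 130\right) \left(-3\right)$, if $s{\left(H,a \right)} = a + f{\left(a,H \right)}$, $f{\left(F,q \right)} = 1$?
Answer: $357$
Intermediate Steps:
$s{\left(H,a \right)} = 1 + a$ ($s{\left(H,a \right)} = a + 1 = 1 + a$)
$\left(s{\left(-1,10 \right)} - 130\right) \left(-3\right) = \left(\left(1 + 10\right) - 130\right) \left(-3\right) = \left(11 - 130\right) \left(-3\right) = \left(-119\right) \left(-3\right) = 357$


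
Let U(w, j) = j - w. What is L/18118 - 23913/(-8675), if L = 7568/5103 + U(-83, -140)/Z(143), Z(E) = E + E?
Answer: 632334800312647/229388340881700 ≈ 2.7566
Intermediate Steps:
Z(E) = 2*E
L = 1873577/1459458 (L = 7568/5103 + (-140 - 1*(-83))/((2*143)) = 7568*(1/5103) + (-140 + 83)/286 = 7568/5103 - 57*1/286 = 7568/5103 - 57/286 = 1873577/1459458 ≈ 1.2837)
L/18118 - 23913/(-8675) = (1873577/1459458)/18118 - 23913/(-8675) = (1873577/1459458)*(1/18118) - 23913*(-1/8675) = 1873577/26442460044 + 23913/8675 = 632334800312647/229388340881700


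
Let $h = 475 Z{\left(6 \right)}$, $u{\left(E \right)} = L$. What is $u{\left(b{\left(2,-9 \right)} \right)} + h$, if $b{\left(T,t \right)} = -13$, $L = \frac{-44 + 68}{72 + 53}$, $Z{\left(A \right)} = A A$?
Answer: $\frac{2137524}{125} \approx 17100.0$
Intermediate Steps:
$Z{\left(A \right)} = A^{2}$
$L = \frac{24}{125} \approx 0.192$
$u{\left(E \right)} = \frac{24}{125}$
$h = 17100$ ($h = 475 \cdot 6^{2} = 475 \cdot 36 = 17100$)
$u{\left(b{\left(2,-9 \right)} \right)} + h = \frac{24}{125} + 17100 = \frac{2137524}{125}$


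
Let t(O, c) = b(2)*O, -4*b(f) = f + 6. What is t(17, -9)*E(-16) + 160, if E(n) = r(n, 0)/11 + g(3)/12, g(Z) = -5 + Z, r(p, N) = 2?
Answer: 5263/33 ≈ 159.48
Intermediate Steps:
b(f) = -3/2 - f/4 (b(f) = -(f + 6)/4 = -(6 + f)/4 = -3/2 - f/4)
t(O, c) = -2*O (t(O, c) = (-3/2 - ¼*2)*O = (-3/2 - ½)*O = -2*O)
E(n) = 1/66 (E(n) = 2/11 + (-5 + 3)/12 = 2*(1/11) - 2*1/12 = 2/11 - ⅙ = 1/66)
t(17, -9)*E(-16) + 160 = -2*17*(1/66) + 160 = -34*1/66 + 160 = -17/33 + 160 = 5263/33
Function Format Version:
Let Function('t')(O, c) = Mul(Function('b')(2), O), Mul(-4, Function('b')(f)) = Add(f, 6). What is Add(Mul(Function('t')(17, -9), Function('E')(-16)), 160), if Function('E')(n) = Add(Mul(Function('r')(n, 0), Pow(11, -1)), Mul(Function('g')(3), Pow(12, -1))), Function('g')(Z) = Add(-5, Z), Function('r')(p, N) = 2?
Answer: Rational(5263, 33) ≈ 159.48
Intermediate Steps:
Function('b')(f) = Add(Rational(-3, 2), Mul(Rational(-1, 4), f)) (Function('b')(f) = Mul(Rational(-1, 4), Add(f, 6)) = Mul(Rational(-1, 4), Add(6, f)) = Add(Rational(-3, 2), Mul(Rational(-1, 4), f)))
Function('t')(O, c) = Mul(-2, O) (Function('t')(O, c) = Mul(Add(Rational(-3, 2), Mul(Rational(-1, 4), 2)), O) = Mul(Add(Rational(-3, 2), Rational(-1, 2)), O) = Mul(-2, O))
Function('E')(n) = Rational(1, 66) (Function('E')(n) = Add(Mul(2, Pow(11, -1)), Mul(Add(-5, 3), Pow(12, -1))) = Add(Mul(2, Rational(1, 11)), Mul(-2, Rational(1, 12))) = Add(Rational(2, 11), Rational(-1, 6)) = Rational(1, 66))
Add(Mul(Function('t')(17, -9), Function('E')(-16)), 160) = Add(Mul(Mul(-2, 17), Rational(1, 66)), 160) = Add(Mul(-34, Rational(1, 66)), 160) = Add(Rational(-17, 33), 160) = Rational(5263, 33)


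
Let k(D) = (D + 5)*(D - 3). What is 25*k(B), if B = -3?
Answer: -300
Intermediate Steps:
k(D) = (-3 + D)*(5 + D) (k(D) = (5 + D)*(-3 + D) = (-3 + D)*(5 + D))
25*k(B) = 25*(-15 + (-3)**2 + 2*(-3)) = 25*(-15 + 9 - 6) = 25*(-12) = -300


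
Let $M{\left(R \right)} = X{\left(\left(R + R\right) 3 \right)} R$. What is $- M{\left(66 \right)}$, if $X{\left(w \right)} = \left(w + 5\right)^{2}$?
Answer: $-10612866$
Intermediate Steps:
$X{\left(w \right)} = \left(5 + w\right)^{2}$
$M{\left(R \right)} = R \left(5 + 6 R\right)^{2}$ ($M{\left(R \right)} = \left(5 + \left(R + R\right) 3\right)^{2} R = \left(5 + 2 R 3\right)^{2} R = \left(5 + 6 R\right)^{2} R = R \left(5 + 6 R\right)^{2}$)
$- M{\left(66 \right)} = - 66 \left(5 + 6 \cdot 66\right)^{2} = - 66 \left(5 + 396\right)^{2} = - 66 \cdot 401^{2} = - 66 \cdot 160801 = \left(-1\right) 10612866 = -10612866$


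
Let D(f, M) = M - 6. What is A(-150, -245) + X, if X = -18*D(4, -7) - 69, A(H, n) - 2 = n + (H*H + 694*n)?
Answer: -147608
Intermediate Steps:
D(f, M) = -6 + M
A(H, n) = 2 + H**2 + 695*n (A(H, n) = 2 + (n + (H*H + 694*n)) = 2 + (n + (H**2 + 694*n)) = 2 + (H**2 + 695*n) = 2 + H**2 + 695*n)
X = 165 (X = -18*(-6 - 7) - 69 = -18*(-13) - 69 = 234 - 69 = 165)
A(-150, -245) + X = (2 + (-150)**2 + 695*(-245)) + 165 = (2 + 22500 - 170275) + 165 = -147773 + 165 = -147608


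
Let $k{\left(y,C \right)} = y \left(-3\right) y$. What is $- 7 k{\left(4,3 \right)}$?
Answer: $336$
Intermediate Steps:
$k{\left(y,C \right)} = - 3 y^{2}$ ($k{\left(y,C \right)} = - 3 y y = - 3 y^{2}$)
$- 7 k{\left(4,3 \right)} = - 7 \left(- 3 \cdot 4^{2}\right) = - 7 \left(\left(-3\right) 16\right) = \left(-7\right) \left(-48\right) = 336$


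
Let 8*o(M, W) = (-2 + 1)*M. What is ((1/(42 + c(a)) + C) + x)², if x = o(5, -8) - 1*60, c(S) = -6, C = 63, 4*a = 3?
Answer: 29929/5184 ≈ 5.7733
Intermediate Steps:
a = ¾ (a = (¼)*3 = ¾ ≈ 0.75000)
o(M, W) = -M/8 (o(M, W) = ((-2 + 1)*M)/8 = (-M)/8 = -M/8)
x = -485/8 (x = -⅛*5 - 1*60 = -5/8 - 60 = -485/8 ≈ -60.625)
((1/(42 + c(a)) + C) + x)² = ((1/(42 - 6) + 63) - 485/8)² = ((1/36 + 63) - 485/8)² = (2269/36 - 485/8)² = (173/72)² = 29929/5184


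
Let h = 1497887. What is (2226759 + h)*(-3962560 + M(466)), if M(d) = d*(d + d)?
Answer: -13141474800208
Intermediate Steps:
M(d) = 2*d**2 (M(d) = d*(2*d) = 2*d**2)
(2226759 + h)*(-3962560 + M(466)) = (2226759 + 1497887)*(-3962560 + 2*466**2) = 3724646*(-3962560 + 2*217156) = 3724646*(-3962560 + 434312) = 3724646*(-3528248) = -13141474800208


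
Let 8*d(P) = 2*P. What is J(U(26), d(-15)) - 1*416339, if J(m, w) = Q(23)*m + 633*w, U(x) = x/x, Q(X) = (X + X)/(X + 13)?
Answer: -15073613/36 ≈ -4.1871e+5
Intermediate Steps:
d(P) = P/4 (d(P) = (2*P)/8 = P/4)
Q(X) = 2*X/(13 + X) (Q(X) = (2*X)/(13 + X) = 2*X/(13 + X))
U(x) = 1
J(m, w) = 633*w + 23*m/18 (J(m, w) = (2*23/(13 + 23))*m + 633*w = (2*23/36)*m + 633*w = (2*23*(1/36))*m + 633*w = 23*m/18 + 633*w = 633*w + 23*m/18)
J(U(26), d(-15)) - 1*416339 = (633*((1/4)*(-15)) + (23/18)*1) - 1*416339 = (633*(-15/4) + 23/18) - 416339 = (-9495/4 + 23/18) - 416339 = -85409/36 - 416339 = -15073613/36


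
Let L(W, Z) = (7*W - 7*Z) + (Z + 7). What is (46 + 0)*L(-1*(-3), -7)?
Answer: 3220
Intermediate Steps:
L(W, Z) = 7 - 6*Z + 7*W (L(W, Z) = (-7*Z + 7*W) + (7 + Z) = 7 - 6*Z + 7*W)
(46 + 0)*L(-1*(-3), -7) = (46 + 0)*(7 - 6*(-7) + 7*(-1*(-3))) = 46*(7 + 42 + 7*3) = 46*(7 + 42 + 21) = 46*70 = 3220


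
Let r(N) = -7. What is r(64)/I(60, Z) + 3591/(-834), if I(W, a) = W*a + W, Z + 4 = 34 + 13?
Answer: -1581013/366960 ≈ -4.3084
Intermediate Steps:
Z = 43 (Z = -4 + (34 + 13) = -4 + 47 = 43)
I(W, a) = W + W*a
r(64)/I(60, Z) + 3591/(-834) = -7*1/(60*(1 + 43)) + 3591/(-834) = -7/(60*44) + 3591*(-1/834) = -7/2640 - 1197/278 = -1581013/366960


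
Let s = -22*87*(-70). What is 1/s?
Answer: 1/133980 ≈ 7.4638e-6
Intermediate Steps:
s = 133980 (s = -1914*(-70) = 133980)
1/s = 1/133980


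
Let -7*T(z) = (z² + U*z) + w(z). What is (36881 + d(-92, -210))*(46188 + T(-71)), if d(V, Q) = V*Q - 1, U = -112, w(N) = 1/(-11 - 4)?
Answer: 7474352720/3 ≈ 2.4914e+9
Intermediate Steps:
w(N) = -1/15 (w(N) = 1/(-15) = -1/15)
d(V, Q) = -1 + Q*V (d(V, Q) = Q*V - 1 = -1 + Q*V)
T(z) = 1/105 + 16*z - z²/7 (T(z) = -((z² - 112*z) - 1/15)/7 = -(-1/15 + z² - 112*z)/7 = 1/105 + 16*z - z²/7)
(36881 + d(-92, -210))*(46188 + T(-71)) = (36881 + (-1 - 210*(-92)))*(46188 + (1/105 + 16*(-71) - ⅐*(-71)²)) = (36881 + (-1 + 19320))*(46188 + (1/105 - 1136 - ⅐*5041)) = (36881 + 19319)*(46188 + (1/105 - 1136 - 5041/7)) = 56200*(46188 - 27842/15) = 56200*(664978/15) = 7474352720/3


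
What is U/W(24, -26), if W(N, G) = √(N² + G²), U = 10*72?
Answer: 360*√313/313 ≈ 20.348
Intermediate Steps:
U = 720
W(N, G) = √(G² + N²)
U/W(24, -26) = 720/(√((-26)² + 24²)) = 720/(√(676 + 576)) = 720/(√1252) = 720/((2*√313)) = 720*(√313/626) = 360*√313/313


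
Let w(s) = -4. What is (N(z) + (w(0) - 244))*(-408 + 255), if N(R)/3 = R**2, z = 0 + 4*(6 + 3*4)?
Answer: -2341512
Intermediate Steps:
z = 72 (z = 0 + 4*(6 + 12) = 0 + 4*18 = 0 + 72 = 72)
N(R) = 3*R**2
(N(z) + (w(0) - 244))*(-408 + 255) = (3*72**2 + (-4 - 244))*(-408 + 255) = (3*5184 - 248)*(-153) = (15552 - 248)*(-153) = 15304*(-153) = -2341512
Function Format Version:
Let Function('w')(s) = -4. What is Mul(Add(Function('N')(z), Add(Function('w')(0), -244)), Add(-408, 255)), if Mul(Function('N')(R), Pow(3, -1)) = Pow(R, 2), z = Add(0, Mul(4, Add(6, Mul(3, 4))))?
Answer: -2341512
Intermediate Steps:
z = 72 (z = Add(0, Mul(4, Add(6, 12))) = Add(0, Mul(4, 18)) = Add(0, 72) = 72)
Function('N')(R) = Mul(3, Pow(R, 2))
Mul(Add(Function('N')(z), Add(Function('w')(0), -244)), Add(-408, 255)) = Mul(Add(Mul(3, Pow(72, 2)), Add(-4, -244)), Add(-408, 255)) = Mul(Add(Mul(3, 5184), -248), -153) = Mul(Add(15552, -248), -153) = Mul(15304, -153) = -2341512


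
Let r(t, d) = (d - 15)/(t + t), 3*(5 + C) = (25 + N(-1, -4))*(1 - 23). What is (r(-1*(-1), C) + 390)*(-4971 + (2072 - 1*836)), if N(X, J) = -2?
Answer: -1104315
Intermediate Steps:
C = -521/3 (C = -5 + ((25 - 2)*(1 - 23))/3 = -5 + (23*(-22))/3 = -5 + (1/3)*(-506) = -5 - 506/3 = -521/3 ≈ -173.67)
r(t, d) = (-15 + d)/(2*t) (r(t, d) = (-15 + d)/((2*t)) = (-15 + d)*(1/(2*t)) = (-15 + d)/(2*t))
(r(-1*(-1), C) + 390)*(-4971 + (2072 - 1*836)) = ((-15 - 521/3)/(2*((-1*(-1)))) + 390)*(-4971 + (2072 - 1*836)) = ((1/2)*(-566/3)/1 + 390)*(-4971 + (2072 - 836)) = ((1/2)*1*(-566/3) + 390)*(-4971 + 1236) = (-283/3 + 390)*(-3735) = (887/3)*(-3735) = -1104315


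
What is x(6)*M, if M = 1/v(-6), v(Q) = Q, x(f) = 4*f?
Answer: -4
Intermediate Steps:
M = -⅙ (M = 1/(-6) = -⅙ ≈ -0.16667)
x(6)*M = (4*6)*(-⅙) = 24*(-⅙) = -4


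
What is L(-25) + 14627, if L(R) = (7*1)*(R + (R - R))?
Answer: 14452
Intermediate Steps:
L(R) = 7*R (L(R) = 7*(R + 0) = 7*R)
L(-25) + 14627 = 7*(-25) + 14627 = -175 + 14627 = 14452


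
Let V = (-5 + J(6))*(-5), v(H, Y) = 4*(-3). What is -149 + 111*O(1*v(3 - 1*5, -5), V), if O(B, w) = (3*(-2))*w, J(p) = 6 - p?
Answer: -16799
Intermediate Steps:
v(H, Y) = -12
V = 25 (V = (-5 + (6 - 1*6))*(-5) = (-5 + (6 - 6))*(-5) = (-5 + 0)*(-5) = -5*(-5) = 25)
O(B, w) = -6*w
-149 + 111*O(1*v(3 - 1*5, -5), V) = -149 + 111*(-6*25) = -149 + 111*(-150) = -149 - 16650 = -16799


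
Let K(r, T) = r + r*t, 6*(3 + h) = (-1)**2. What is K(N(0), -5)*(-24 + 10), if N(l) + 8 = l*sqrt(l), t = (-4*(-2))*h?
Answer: -7280/3 ≈ -2426.7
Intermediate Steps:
h = -17/6 (h = -3 + (1/6)*(-1)**2 = -3 + (1/6)*1 = -3 + 1/6 = -17/6 ≈ -2.8333)
t = -68/3 (t = -4*(-2)*(-17/6) = 8*(-17/6) = -68/3 ≈ -22.667)
N(l) = -8 + l**(3/2) (N(l) = -8 + l*sqrt(l) = -8 + l**(3/2))
K(r, T) = -65*r/3 (K(r, T) = r + r*(-68/3) = r - 68*r/3 = -65*r/3)
K(N(0), -5)*(-24 + 10) = (-65*(-8 + 0**(3/2))/3)*(-24 + 10) = -65*(-8 + 0)/3*(-14) = -65/3*(-8)*(-14) = (520/3)*(-14) = -7280/3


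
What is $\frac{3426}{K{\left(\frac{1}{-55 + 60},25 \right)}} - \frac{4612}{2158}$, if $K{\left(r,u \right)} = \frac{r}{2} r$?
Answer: $\frac{184830394}{1079} \approx 1.713 \cdot 10^{5}$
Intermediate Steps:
$K{\left(r,u \right)} = \frac{r^{2}}{2}$ ($K{\left(r,u \right)} = r \frac{1}{2} r = \frac{r}{2} r = \frac{r^{2}}{2}$)
$\frac{3426}{K{\left(\frac{1}{-55 + 60},25 \right)}} - \frac{4612}{2158} = \frac{3426}{\frac{1}{2} \left(\frac{1}{-55 + 60}\right)^{2}} - \frac{4612}{2158} = \frac{3426}{\frac{1}{2} \left(\frac{1}{5}\right)^{2}} - \frac{2306}{1079} = \frac{3426}{\frac{1}{2} \cdot \frac{1}{25}} - \frac{2306}{1079} = 3426 \frac{1}{\frac{1}{50}} - \frac{2306}{1079} = 3426 \cdot 50 - \frac{2306}{1079} = 171300 - \frac{2306}{1079} = \frac{184830394}{1079}$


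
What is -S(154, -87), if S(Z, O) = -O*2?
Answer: -174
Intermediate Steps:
S(Z, O) = -2*O
-S(154, -87) = -(-2)*(-87) = -1*174 = -174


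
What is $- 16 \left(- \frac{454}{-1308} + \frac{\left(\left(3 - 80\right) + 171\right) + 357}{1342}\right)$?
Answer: $- \frac{218032}{19947} \approx -10.931$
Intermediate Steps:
$- 16 \left(- \frac{454}{-1308} + \frac{\left(\left(3 - 80\right) + 171\right) + 357}{1342}\right) = - 16 \left(\left(-454\right) \left(- \frac{1}{1308}\right) + \left(\left(\left(3 - 80\right) + 171\right) + 357\right) \frac{1}{1342}\right) = - 16 \left(\frac{227}{654} + \left(\left(-77 + 171\right) + 357\right) \frac{1}{1342}\right) = - 16 \left(\frac{227}{654} + \left(94 + 357\right) \frac{1}{1342}\right) = - 16 \left(\frac{227}{654} + 451 \cdot \frac{1}{1342}\right) = - 16 \left(\frac{227}{654} + \frac{41}{122}\right) = \left(-16\right) \frac{13627}{19947} = - \frac{218032}{19947}$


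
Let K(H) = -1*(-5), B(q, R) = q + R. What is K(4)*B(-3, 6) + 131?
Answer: 146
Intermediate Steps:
B(q, R) = R + q
K(H) = 5
K(4)*B(-3, 6) + 131 = 5*(6 - 3) + 131 = 5*3 + 131 = 15 + 131 = 146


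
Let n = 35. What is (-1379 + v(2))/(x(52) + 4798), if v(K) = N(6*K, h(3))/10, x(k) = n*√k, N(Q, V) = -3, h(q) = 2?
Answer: -33089407/114785520 + 96551*√13/22957104 ≈ -0.27311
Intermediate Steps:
x(k) = 35*√k
v(K) = -3/10
(-1379 + v(2))/(x(52) + 4798) = (-1379 - 3/10)/(35*√52 + 4798) = -13793/(10*(35*(2*√13) + 4798)) = -13793/(10*(70*√13 + 4798)) = -13793/(10*(4798 + 70*√13))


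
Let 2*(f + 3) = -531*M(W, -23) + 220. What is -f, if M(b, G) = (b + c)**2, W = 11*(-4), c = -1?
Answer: 1075061/2 ≈ 5.3753e+5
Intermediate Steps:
W = -44
M(b, G) = (-1 + b)**2 (M(b, G) = (b - 1)**2 = (-1 + b)**2)
f = -1075061/2 (f = -3 + (-531*(-1 - 44)**2 + 220)/2 = -3 + (-531*(-45)**2 + 220)/2 = -3 + (-531*2025 + 220)/2 = -3 + (-1075275 + 220)/2 = -3 + (1/2)*(-1075055) = -3 - 1075055/2 = -1075061/2 ≈ -5.3753e+5)
-f = -1*(-1075061/2) = 1075061/2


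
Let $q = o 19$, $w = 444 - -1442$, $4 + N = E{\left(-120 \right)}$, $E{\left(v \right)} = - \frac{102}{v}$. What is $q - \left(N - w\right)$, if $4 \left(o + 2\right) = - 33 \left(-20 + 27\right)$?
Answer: $\frac{7539}{10} \approx 753.9$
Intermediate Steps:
$N = - \frac{63}{20}$ ($N = -4 - \frac{102}{-120} = -4 - - \frac{17}{20} = -4 + \frac{17}{20} = - \frac{63}{20} \approx -3.15$)
$w = 1886$ ($w = 444 + 1442 = 1886$)
$o = - \frac{239}{4}$ ($o = -2 + \frac{\left(-33\right) \left(-20 + 27\right)}{4} = -2 + \frac{\left(-33\right) 7}{4} = -2 + \frac{1}{4} \left(-231\right) = -2 - \frac{231}{4} = - \frac{239}{4} \approx -59.75$)
$q = - \frac{4541}{4}$ ($q = \left(- \frac{239}{4}\right) 19 = - \frac{4541}{4} \approx -1135.3$)
$q - \left(N - w\right) = - \frac{4541}{4} + \left(1886 - - \frac{63}{20}\right) = - \frac{4541}{4} + \left(1886 + \frac{63}{20}\right) = - \frac{4541}{4} + \frac{37783}{20} = \frac{7539}{10}$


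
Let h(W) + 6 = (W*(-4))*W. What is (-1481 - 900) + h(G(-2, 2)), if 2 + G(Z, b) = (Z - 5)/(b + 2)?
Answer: -9773/4 ≈ -2443.3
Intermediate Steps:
G(Z, b) = -2 + (-5 + Z)/(2 + b) (G(Z, b) = -2 + (Z - 5)/(b + 2) = -2 + (-5 + Z)/(2 + b))
h(W) = -6 - 4*W² (h(W) = -6 + (W*(-4))*W = -6 + (-4*W)*W = -6 - 4*W²)
(-1481 - 900) + h(G(-2, 2)) = (-1481 - 900) + (-6 - 4*(-9 - 2 - 2*2)²/(2 + 2)²) = -2381 + (-6 - 4*(-9 - 2 - 4)²/16) = -2381 + (-6 - 4*((¼)*(-15))²) = -2381 + (-6 - 4*(-15/4)²) = -2381 + (-6 - 4*225/16) = -2381 + (-6 - 225/4) = -2381 - 249/4 = -9773/4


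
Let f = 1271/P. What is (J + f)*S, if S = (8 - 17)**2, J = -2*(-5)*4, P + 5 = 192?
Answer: 708831/187 ≈ 3790.5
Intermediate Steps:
P = 187 (P = -5 + 192 = 187)
J = 40 (J = 10*4 = 40)
S = 81 (S = (-9)**2 = 81)
f = 1271/187 ≈ 6.7968
(J + f)*S = (40 + 1271/187)*81 = (8751/187)*81 = 708831/187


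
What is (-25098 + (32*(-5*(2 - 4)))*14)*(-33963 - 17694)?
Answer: 1065064026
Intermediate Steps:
(-25098 + (32*(-5*(2 - 4)))*14)*(-33963 - 17694) = (-25098 + (32*(-5*(-2)))*14)*(-51657) = (-25098 + (32*10)*14)*(-51657) = (-25098 + 320*14)*(-51657) = (-25098 + 4480)*(-51657) = -20618*(-51657) = 1065064026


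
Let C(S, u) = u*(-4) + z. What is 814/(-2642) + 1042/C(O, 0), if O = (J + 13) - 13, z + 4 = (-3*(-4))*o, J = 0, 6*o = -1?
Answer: -689462/3963 ≈ -173.97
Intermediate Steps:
o = -1/6 (o = (1/6)*(-1) = -1/6 ≈ -0.16667)
z = -6 (z = -4 - 3*(-4)*(-1/6) = -4 + 12*(-1/6) = -4 - 2 = -6)
O = 0 (O = (0 + 13) - 13 = 13 - 13 = 0)
C(S, u) = -6 - 4*u (C(S, u) = u*(-4) - 6 = -4*u - 6 = -6 - 4*u)
814/(-2642) + 1042/C(O, 0) = 814/(-2642) + 1042/(-6 - 4*0) = 814*(-1/2642) + 1042/(-6 + 0) = -407/1321 + 1042/(-6) = -407/1321 + 1042*(-1/6) = -407/1321 - 521/3 = -689462/3963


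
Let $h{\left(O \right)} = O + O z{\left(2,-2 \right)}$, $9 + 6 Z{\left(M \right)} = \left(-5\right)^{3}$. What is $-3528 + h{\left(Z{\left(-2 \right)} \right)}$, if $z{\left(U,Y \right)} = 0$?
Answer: $- \frac{10651}{3} \approx -3550.3$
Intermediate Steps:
$Z{\left(M \right)} = - \frac{67}{3}$ ($Z{\left(M \right)} = - \frac{3}{2} + \frac{\left(-5\right)^{3}}{6} = - \frac{3}{2} + \frac{1}{6} \left(-125\right) = - \frac{3}{2} - \frac{125}{6} = - \frac{67}{3}$)
$h{\left(O \right)} = O$ ($h{\left(O \right)} = O + O 0 = O + 0 = O$)
$-3528 + h{\left(Z{\left(-2 \right)} \right)} = -3528 - \frac{67}{3} = - \frac{10651}{3}$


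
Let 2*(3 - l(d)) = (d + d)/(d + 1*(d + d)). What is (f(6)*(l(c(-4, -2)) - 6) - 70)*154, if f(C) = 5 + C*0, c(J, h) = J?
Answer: -40040/3 ≈ -13347.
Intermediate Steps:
l(d) = 8/3 (l(d) = 3 - (d + d)/(2*(d + 1*(d + d))) = 3 - 2*d/(2*(d + 1*(2*d))) = 3 - 2*d/(2*(d + 2*d)) = 3 - 2*d/(2*(3*d)) = 3 - 2*d*1/(3*d)/2 = 3 - ½*⅔ = 3 - ⅓ = 8/3)
f(C) = 5 (f(C) = 5 + 0 = 5)
(f(6)*(l(c(-4, -2)) - 6) - 70)*154 = (5*(8/3 - 6) - 70)*154 = (5*(-10/3) - 70)*154 = (-50/3 - 70)*154 = -260/3*154 = -40040/3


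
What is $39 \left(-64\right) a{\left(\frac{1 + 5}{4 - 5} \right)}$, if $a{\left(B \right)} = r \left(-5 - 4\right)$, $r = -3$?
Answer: $-67392$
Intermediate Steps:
$a{\left(B \right)} = 27$ ($a{\left(B \right)} = - 3 \left(-5 - 4\right) = \left(-3\right) \left(-9\right) = 27$)
$39 \left(-64\right) a{\left(\frac{1 + 5}{4 - 5} \right)} = 39 \left(-64\right) 27 = \left(-2496\right) 27 = -67392$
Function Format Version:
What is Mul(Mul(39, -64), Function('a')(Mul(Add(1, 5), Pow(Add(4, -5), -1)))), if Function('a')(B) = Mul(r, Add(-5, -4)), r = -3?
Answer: -67392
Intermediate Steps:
Function('a')(B) = 27 (Function('a')(B) = Mul(-3, Add(-5, -4)) = Mul(-3, -9) = 27)
Mul(Mul(39, -64), Function('a')(Mul(Add(1, 5), Pow(Add(4, -5), -1)))) = Mul(Mul(39, -64), 27) = Mul(-2496, 27) = -67392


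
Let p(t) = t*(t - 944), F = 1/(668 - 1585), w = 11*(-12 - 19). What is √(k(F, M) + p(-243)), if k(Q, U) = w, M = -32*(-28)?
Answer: 10*√2881 ≈ 536.75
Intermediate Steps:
w = -341 (w = 11*(-31) = -341)
M = 896
F = -1/917 (F = 1/(-917) = -1/917 ≈ -0.0010905)
k(Q, U) = -341
p(t) = t*(-944 + t)
√(k(F, M) + p(-243)) = √(-341 - 243*(-944 - 243)) = √(-341 - 243*(-1187)) = √(-341 + 288441) = √288100 = 10*√2881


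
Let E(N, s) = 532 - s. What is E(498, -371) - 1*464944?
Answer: -464041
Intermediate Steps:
E(498, -371) - 1*464944 = (532 - 1*(-371)) - 1*464944 = (532 + 371) - 464944 = 903 - 464944 = -464041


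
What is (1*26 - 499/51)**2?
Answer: 683929/2601 ≈ 262.95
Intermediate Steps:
(1*26 - 499/51)**2 = (26 - 499*1/51)**2 = (26 - 499/51)**2 = (827/51)**2 = 683929/2601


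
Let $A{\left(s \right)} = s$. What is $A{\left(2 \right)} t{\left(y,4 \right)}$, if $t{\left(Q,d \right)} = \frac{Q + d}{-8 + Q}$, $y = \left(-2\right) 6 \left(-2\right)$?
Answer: $\frac{7}{2} \approx 3.5$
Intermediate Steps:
$y = 24$ ($y = \left(-12\right) \left(-2\right) = 24$)
$t{\left(Q,d \right)} = \frac{Q + d}{-8 + Q}$
$A{\left(2 \right)} t{\left(y,4 \right)} = 2 \frac{24 + 4}{-8 + 24} = 2 \cdot \frac{1}{16} \cdot 28 = 2 \cdot \frac{7}{4} = \frac{7}{2}$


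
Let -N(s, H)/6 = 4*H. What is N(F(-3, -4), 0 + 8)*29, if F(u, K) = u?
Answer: -5568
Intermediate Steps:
N(s, H) = -24*H
N(F(-3, -4), 0 + 8)*29 = -24*(0 + 8)*29 = -24*8*29 = -192*29 = -5568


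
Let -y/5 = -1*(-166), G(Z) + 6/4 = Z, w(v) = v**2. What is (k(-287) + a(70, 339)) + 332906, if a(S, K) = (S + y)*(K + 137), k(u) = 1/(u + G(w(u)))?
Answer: -4736701492/164161 ≈ -28854.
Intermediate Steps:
G(Z) = -3/2 + Z
y = -830 (y = -(-5)*(-166) = -5*166 = -830)
k(u) = 1/(-3/2 + u + u**2) (k(u) = 1/(u + (-3/2 + u**2)) = 1/(-3/2 + u + u**2))
a(S, K) = (-830 + S)*(137 + K) (a(S, K) = (S - 830)*(K + 137) = (-830 + S)*(137 + K))
(k(-287) + a(70, 339)) + 332906 = (2/(-3 + 2*(-287) + 2*(-287)**2) + (-113710 - 830*339 + 137*70 + 339*70)) + 332906 = (2/(-3 - 574 + 2*82369) + (-113710 - 281370 + 9590 + 23730)) + 332906 = (2/(-3 - 574 + 164738) - 361760) + 332906 = (2/164161 - 361760) + 332906 = -59386883358/164161 + 332906 = -4736701492/164161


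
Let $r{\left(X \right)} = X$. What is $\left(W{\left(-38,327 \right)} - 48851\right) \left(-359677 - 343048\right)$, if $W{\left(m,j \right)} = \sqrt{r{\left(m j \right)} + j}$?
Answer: $34328818975 - 702725 i \sqrt{12099} \approx 3.4329 \cdot 10^{10} - 7.7297 \cdot 10^{7} i$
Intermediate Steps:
$W{\left(m,j \right)} = \sqrt{j + j m}$ ($W{\left(m,j \right)} = \sqrt{m j + j} = \sqrt{j m + j} = \sqrt{j + j m}$)
$\left(W{\left(-38,327 \right)} - 48851\right) \left(-359677 - 343048\right) = \left(\sqrt{327 \left(1 - 38\right)} - 48851\right) \left(-359677 - 343048\right) = \left(\sqrt{327 \left(-37\right)} - 48851\right) \left(-702725\right) = \left(\sqrt{-12099} - 48851\right) \left(-702725\right) = \left(i \sqrt{12099} - 48851\right) \left(-702725\right) = \left(-48851 + i \sqrt{12099}\right) \left(-702725\right) = 34328818975 - 702725 i \sqrt{12099}$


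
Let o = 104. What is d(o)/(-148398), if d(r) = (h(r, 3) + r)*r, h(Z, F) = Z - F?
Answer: -10660/74199 ≈ -0.14367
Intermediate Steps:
d(r) = r*(-3 + 2*r) (d(r) = ((r - 1*3) + r)*r = ((r - 3) + r)*r = ((-3 + r) + r)*r = (-3 + 2*r)*r = r*(-3 + 2*r))
d(o)/(-148398) = (104*(-3 + 2*104))/(-148398) = (104*(-3 + 208))*(-1/148398) = (104*205)*(-1/148398) = 21320*(-1/148398) = -10660/74199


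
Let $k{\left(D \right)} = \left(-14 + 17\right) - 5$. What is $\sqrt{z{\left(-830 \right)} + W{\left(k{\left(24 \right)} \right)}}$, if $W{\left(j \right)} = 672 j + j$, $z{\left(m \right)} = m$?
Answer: $8 i \sqrt{34} \approx 46.648 i$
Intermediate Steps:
$k{\left(D \right)} = -2$ ($k{\left(D \right)} = 3 - 5 = -2$)
$W{\left(j \right)} = 673 j$
$\sqrt{z{\left(-830 \right)} + W{\left(k{\left(24 \right)} \right)}} = \sqrt{-830 + 673 \left(-2\right)} = \sqrt{-830 - 1346} = \sqrt{-2176} = 8 i \sqrt{34}$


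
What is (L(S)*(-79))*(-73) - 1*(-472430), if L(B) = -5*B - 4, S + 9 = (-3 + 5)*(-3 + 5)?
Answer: 593537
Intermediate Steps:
S = -5 (S = -9 + (-3 + 5)*(-3 + 5) = -9 + 2*2 = -9 + 4 = -5)
L(B) = -4 - 5*B
(L(S)*(-79))*(-73) - 1*(-472430) = ((-4 - 5*(-5))*(-79))*(-73) - 1*(-472430) = ((-4 + 25)*(-79))*(-73) + 472430 = (21*(-79))*(-73) + 472430 = -1659*(-73) + 472430 = 121107 + 472430 = 593537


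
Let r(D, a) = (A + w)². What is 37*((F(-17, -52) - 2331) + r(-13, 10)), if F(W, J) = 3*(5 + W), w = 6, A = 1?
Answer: -85766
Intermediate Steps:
r(D, a) = 49 (r(D, a) = (1 + 6)² = 7² = 49)
F(W, J) = 15 + 3*W
37*((F(-17, -52) - 2331) + r(-13, 10)) = 37*(((15 + 3*(-17)) - 2331) + 49) = 37*(((15 - 51) - 2331) + 49) = 37*((-36 - 2331) + 49) = 37*(-2367 + 49) = 37*(-2318) = -85766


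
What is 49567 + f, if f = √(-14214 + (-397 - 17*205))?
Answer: 49567 + 4*I*√1131 ≈ 49567.0 + 134.52*I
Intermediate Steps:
f = 4*I*√1131 (f = √(-14214 + (-397 - 3485)) = √(-14214 - 3882) = √(-18096) = 4*I*√1131 ≈ 134.52*I)
49567 + f = 49567 + 4*I*√1131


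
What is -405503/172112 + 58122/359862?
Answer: -22653604487/10322761424 ≈ -2.1945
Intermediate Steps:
-405503/172112 + 58122/359862 = -405503*1/172112 + 58122*(1/359862) = -405503/172112 + 9687/59977 = -22653604487/10322761424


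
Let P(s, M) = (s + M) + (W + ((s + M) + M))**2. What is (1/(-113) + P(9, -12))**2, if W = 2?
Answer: 351825049/12769 ≈ 27553.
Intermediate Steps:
P(s, M) = M + s + (2 + s + 2*M)**2 (P(s, M) = (s + M) + (2 + ((s + M) + M))**2 = (M + s) + (2 + ((M + s) + M))**2 = (M + s) + (2 + (s + 2*M))**2 = (M + s) + (2 + s + 2*M)**2 = M + s + (2 + s + 2*M)**2)
(1/(-113) + P(9, -12))**2 = (1/(-113) + (-12 + 9 + (2 + 9 + 2*(-12))**2))**2 = (-1/113 + (-12 + 9 + (2 + 9 - 24)**2))**2 = (-1/113 + (-12 + 9 + (-13)**2))**2 = (-1/113 + (-12 + 9 + 169))**2 = (-1/113 + 166)**2 = (18757/113)**2 = 351825049/12769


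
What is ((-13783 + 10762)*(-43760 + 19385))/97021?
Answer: 73636875/97021 ≈ 758.98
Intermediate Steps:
((-13783 + 10762)*(-43760 + 19385))/97021 = -3021*(-24375)*(1/97021) = 73636875*(1/97021) = 73636875/97021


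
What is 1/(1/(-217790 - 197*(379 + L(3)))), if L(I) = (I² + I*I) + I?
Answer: -296590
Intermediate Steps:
L(I) = I + 2*I² (L(I) = (I² + I²) + I = 2*I² + I = I + 2*I²)
1/(1/(-217790 - 197*(379 + L(3)))) = 1/(1/(-217790 - 197*(379 + 3*(1 + 2*3)))) = 1/(1/(-217790 - 197*(379 + 3*(1 + 6)))) = 1/(1/(-217790 - 197*(379 + 3*7))) = 1/(1/(-217790 - 197*(379 + 21))) = 1/(1/(-217790 - 197*400)) = 1/(1/(-217790 - 78800)) = 1/(1/(-296590)) = 1/(-1/296590) = -296590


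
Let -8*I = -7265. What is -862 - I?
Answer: -14161/8 ≈ -1770.1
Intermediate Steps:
I = 7265/8 (I = -⅛*(-7265) = 7265/8 ≈ 908.13)
-862 - I = -862 - 1*7265/8 = -862 - 7265/8 = -14161/8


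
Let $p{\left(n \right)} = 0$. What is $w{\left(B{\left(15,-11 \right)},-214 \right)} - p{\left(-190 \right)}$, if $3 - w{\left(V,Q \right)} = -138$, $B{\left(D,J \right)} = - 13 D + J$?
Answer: $141$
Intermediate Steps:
$B{\left(D,J \right)} = J - 13 D$
$w{\left(V,Q \right)} = 141$ ($w{\left(V,Q \right)} = 3 - -138 = 3 + 138 = 141$)
$w{\left(B{\left(15,-11 \right)},-214 \right)} - p{\left(-190 \right)} = 141 - 0 = 141 + 0 = 141$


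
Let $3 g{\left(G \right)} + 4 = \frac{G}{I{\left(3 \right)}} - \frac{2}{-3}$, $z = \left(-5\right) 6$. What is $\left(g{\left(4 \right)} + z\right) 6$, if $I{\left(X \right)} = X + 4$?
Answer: $- \frac{3896}{21} \approx -185.52$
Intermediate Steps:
$z = -30$
$I{\left(X \right)} = 4 + X$
$g{\left(G \right)} = - \frac{10}{9} + \frac{G}{21}$ ($g{\left(G \right)} = - \frac{4}{3} + \frac{\frac{G}{4 + 3} - \frac{2}{-3}}{3} = - \frac{4}{3} + \frac{\frac{G}{7} - - \frac{2}{3}}{3} = - \frac{4}{3} + \frac{G \frac{1}{7} + \frac{2}{3}}{3} = - \frac{4}{3} + \frac{\frac{G}{7} + \frac{2}{3}}{3} = - \frac{4}{3} + \frac{\frac{2}{3} + \frac{G}{7}}{3} = - \frac{4}{3} + \left(\frac{2}{9} + \frac{G}{21}\right) = - \frac{10}{9} + \frac{G}{21}$)
$\left(g{\left(4 \right)} + z\right) 6 = \left(\left(- \frac{10}{9} + \frac{1}{21} \cdot 4\right) - 30\right) 6 = \left(\left(- \frac{10}{9} + \frac{4}{21}\right) - 30\right) 6 = \left(- \frac{58}{63} - 30\right) 6 = \left(- \frac{1948}{63}\right) 6 = - \frac{3896}{21}$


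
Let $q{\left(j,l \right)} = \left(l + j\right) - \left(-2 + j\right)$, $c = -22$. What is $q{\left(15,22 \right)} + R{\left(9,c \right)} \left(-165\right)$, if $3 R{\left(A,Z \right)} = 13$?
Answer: $-691$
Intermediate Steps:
$R{\left(A,Z \right)} = \frac{13}{3}$ ($R{\left(A,Z \right)} = \frac{1}{3} \cdot 13 = \frac{13}{3}$)
$q{\left(j,l \right)} = 2 + l$ ($q{\left(j,l \right)} = \left(j + l\right) - \left(-2 + j\right) = 2 + l$)
$q{\left(15,22 \right)} + R{\left(9,c \right)} \left(-165\right) = \left(2 + 22\right) + \frac{13}{3} \left(-165\right) = 24 - 715 = -691$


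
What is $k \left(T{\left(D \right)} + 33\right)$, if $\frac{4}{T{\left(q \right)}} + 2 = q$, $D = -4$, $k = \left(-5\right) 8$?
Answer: $- \frac{3880}{3} \approx -1293.3$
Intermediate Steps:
$k = -40$
$T{\left(q \right)} = \frac{4}{-2 + q}$
$k \left(T{\left(D \right)} + 33\right) = - 40 \left(\frac{4}{-2 - 4} + 33\right) = - 40 \left(\frac{4}{-6} + 33\right) = - 40 \left(4 \left(- \frac{1}{6}\right) + 33\right) = - 40 \left(- \frac{2}{3} + 33\right) = \left(-40\right) \frac{97}{3} = - \frac{3880}{3}$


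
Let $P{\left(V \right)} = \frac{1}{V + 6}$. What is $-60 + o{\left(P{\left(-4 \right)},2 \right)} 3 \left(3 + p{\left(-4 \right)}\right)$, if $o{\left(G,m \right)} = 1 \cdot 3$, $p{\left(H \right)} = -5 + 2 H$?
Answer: $-150$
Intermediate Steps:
$P{\left(V \right)} = \frac{1}{6 + V}$
$o{\left(G,m \right)} = 3$
$-60 + o{\left(P{\left(-4 \right)},2 \right)} 3 \left(3 + p{\left(-4 \right)}\right) = -60 + 3 \cdot 3 \left(3 + \left(-5 + 2 \left(-4\right)\right)\right) = -60 + 3 \cdot 3 \left(3 - 13\right) = -60 + 3 \cdot 3 \left(-10\right) = -60 + 3 \left(-30\right) = -60 - 90 = -150$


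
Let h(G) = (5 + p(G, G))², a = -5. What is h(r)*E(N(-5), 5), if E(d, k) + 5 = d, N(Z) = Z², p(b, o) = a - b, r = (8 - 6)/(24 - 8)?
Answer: 5/16 ≈ 0.31250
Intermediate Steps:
r = ⅛ (r = 2/16 = 2*(1/16) = ⅛ ≈ 0.12500)
p(b, o) = -5 - b
h(G) = G² (h(G) = (5 + (-5 - G))² = (-G)² = G²)
E(d, k) = -5 + d
h(r)*E(N(-5), 5) = (⅛)²*(-5 + (-5)²) = (-5 + 25)/64 = (1/64)*20 = 5/16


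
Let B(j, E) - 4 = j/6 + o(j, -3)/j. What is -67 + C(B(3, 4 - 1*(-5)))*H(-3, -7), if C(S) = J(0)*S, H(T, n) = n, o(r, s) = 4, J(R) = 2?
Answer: -446/3 ≈ -148.67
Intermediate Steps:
B(j, E) = 4 + 4/j + j/6 (B(j, E) = 4 + (j/6 + 4/j) = 4 + (4/j + j/6) = 4 + 4/j + j/6)
C(S) = 2*S
-67 + C(B(3, 4 - 1*(-5)))*H(-3, -7) = -67 + (2*(4 + 4/3 + (⅙)*3))*(-7) = -67 + (2*(4 + 4*(⅓) + ½))*(-7) = -67 + (2*(4 + 4/3 + ½))*(-7) = -67 + (2*(35/6))*(-7) = -67 + (35/3)*(-7) = -67 - 245/3 = -446/3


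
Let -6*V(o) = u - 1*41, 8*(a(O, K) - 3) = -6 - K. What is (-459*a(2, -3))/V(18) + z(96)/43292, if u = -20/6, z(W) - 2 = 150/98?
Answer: -1643084806/10076213 ≈ -163.07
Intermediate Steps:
z(W) = 173/49 (z(W) = 2 + 150/98 = 2 + 150*(1/98) = 2 + 75/49 = 173/49)
u = -10/3 (u = -20*1/6 = -10/3 ≈ -3.3333)
a(O, K) = 9/4 - K/8 (a(O, K) = 3 + (-6 - K)/8 = 3 + (-3/4 - K/8) = 9/4 - K/8)
V(o) = 133/18 (V(o) = -(-10/3 - 1*41)/6 = -(-10/3 - 41)/6 = -1/6*(-133/3) = 133/18)
(-459*a(2, -3))/V(18) + z(96)/43292 = (-459*(9/4 - 1/8*(-3)))/(133/18) + (173/49)/43292 = -459*(9/4 + 3/8)*(18/133) + (173/49)*(1/43292) = -459*21/8*(18/133) + 173/2121308 = -9639/8*18/133 + 173/2121308 = -12393/76 + 173/2121308 = -1643084806/10076213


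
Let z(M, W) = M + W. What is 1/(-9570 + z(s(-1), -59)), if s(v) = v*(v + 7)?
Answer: -1/9635 ≈ -0.00010379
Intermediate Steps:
s(v) = v*(7 + v)
1/(-9570 + z(s(-1), -59)) = 1/(-9570 + (-(7 - 1) - 59)) = 1/(-9570 + (-1*6 - 59)) = 1/(-9570 + (-6 - 59)) = 1/(-9570 - 65) = 1/(-9635) = -1/9635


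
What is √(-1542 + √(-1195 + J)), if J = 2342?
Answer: √(-1542 + √1147) ≈ 38.835*I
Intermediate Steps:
√(-1542 + √(-1195 + J)) = √(-1542 + √(-1195 + 2342)) = √(-1542 + √1147)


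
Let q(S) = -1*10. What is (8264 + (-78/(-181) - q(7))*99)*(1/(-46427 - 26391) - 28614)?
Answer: -1753044684533044/6590029 ≈ -2.6601e+8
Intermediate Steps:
q(S) = -10
(8264 + (-78/(-181) - q(7))*99)*(1/(-46427 - 26391) - 28614) = (8264 + (-78/(-181) - 1*(-10))*99)*(1/(-46427 - 26391) - 28614) = (8264 + (-78*(-1/181) + 10)*99)*(1/(-72818) - 28614) = (8264 + (78/181 + 10)*99)*(-1/72818 - 28614) = (8264 + (1888/181)*99)*(-2083614253/72818) = (8264 + 186912/181)*(-2083614253/72818) = (1682696/181)*(-2083614253/72818) = -1753044684533044/6590029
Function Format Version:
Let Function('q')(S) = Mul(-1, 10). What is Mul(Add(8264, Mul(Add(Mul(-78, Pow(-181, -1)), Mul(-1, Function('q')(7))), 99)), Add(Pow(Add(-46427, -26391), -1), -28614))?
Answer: Rational(-1753044684533044, 6590029) ≈ -2.6601e+8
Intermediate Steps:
Function('q')(S) = -10
Mul(Add(8264, Mul(Add(Mul(-78, Pow(-181, -1)), Mul(-1, Function('q')(7))), 99)), Add(Pow(Add(-46427, -26391), -1), -28614)) = Mul(Add(8264, Mul(Add(Mul(-78, Pow(-181, -1)), Mul(-1, -10)), 99)), Add(Pow(Add(-46427, -26391), -1), -28614)) = Mul(Add(8264, Mul(Add(Mul(-78, Rational(-1, 181)), 10), 99)), Add(Pow(-72818, -1), -28614)) = Mul(Add(8264, Mul(Add(Rational(78, 181), 10), 99)), Add(Rational(-1, 72818), -28614)) = Mul(Add(8264, Mul(Rational(1888, 181), 99)), Rational(-2083614253, 72818)) = Mul(Add(8264, Rational(186912, 181)), Rational(-2083614253, 72818)) = Mul(Rational(1682696, 181), Rational(-2083614253, 72818)) = Rational(-1753044684533044, 6590029)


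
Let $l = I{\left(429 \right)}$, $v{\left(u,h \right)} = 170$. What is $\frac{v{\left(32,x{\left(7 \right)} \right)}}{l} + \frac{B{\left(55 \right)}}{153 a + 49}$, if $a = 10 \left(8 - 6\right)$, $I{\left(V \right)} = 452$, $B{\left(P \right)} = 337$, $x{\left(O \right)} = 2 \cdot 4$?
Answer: $\frac{340427}{702634} \approx 0.4845$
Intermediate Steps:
$x{\left(O \right)} = 8$
$l = 452$
$a = 20$ ($a = 10 \cdot 2 = 20$)
$\frac{v{\left(32,x{\left(7 \right)} \right)}}{l} + \frac{B{\left(55 \right)}}{153 a + 49} = \frac{170}{452} + \frac{337}{153 \cdot 20 + 49} = 170 \cdot \frac{1}{452} + \frac{337}{3060 + 49} = \frac{85}{226} + \frac{337}{3109} = \frac{340427}{702634}$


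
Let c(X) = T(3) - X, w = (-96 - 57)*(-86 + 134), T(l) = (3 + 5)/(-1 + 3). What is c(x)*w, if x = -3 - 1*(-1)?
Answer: -44064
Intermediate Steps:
T(l) = 4 (T(l) = 8/2 = 8*(½) = 4)
w = -7344 (w = -153*48 = -7344)
x = -2 (x = -3 + 1 = -2)
c(X) = 4 - X
c(x)*w = (4 - 1*(-2))*(-7344) = (4 + 2)*(-7344) = 6*(-7344) = -44064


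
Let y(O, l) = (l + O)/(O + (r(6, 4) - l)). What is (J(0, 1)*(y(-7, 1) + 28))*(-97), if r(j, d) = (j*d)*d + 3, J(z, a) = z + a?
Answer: -246574/91 ≈ -2709.6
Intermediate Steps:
J(z, a) = a + z
r(j, d) = 3 + j*d² (r(j, d) = (d*j)*d + 3 = j*d² + 3 = 3 + j*d²)
y(O, l) = (O + l)/(99 + O - l) (y(O, l) = (l + O)/(O + ((3 + 6*4²) - l)) = (O + l)/(O + ((3 + 6*16) - l)) = (O + l)/(O + ((3 + 96) - l)) = (O + l)/(O + (99 - l)) = (O + l)/(99 + O - l))
(J(0, 1)*(y(-7, 1) + 28))*(-97) = ((1 + 0)*((-7 + 1)/(99 - 7 - 1*1) + 28))*(-97) = (1*(-6/(99 - 7 - 1) + 28))*(-97) = (1*(-6/91 + 28))*(-97) = (1*(2542/91))*(-97) = (2542/91)*(-97) = -246574/91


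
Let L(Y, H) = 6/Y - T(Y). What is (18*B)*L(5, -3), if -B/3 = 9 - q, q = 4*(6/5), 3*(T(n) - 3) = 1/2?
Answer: 11151/25 ≈ 446.04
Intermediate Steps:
T(n) = 19/6 (T(n) = 3 + (1/3)/2 = 3 + (1/3)*(1/2) = 3 + 1/6 = 19/6)
q = 24/5 (q = 4*(6*(1/5)) = 4*(6/5) = 24/5 ≈ 4.8000)
L(Y, H) = -19/6 + 6/Y (L(Y, H) = 6/Y - 1*19/6 = 6/Y - 19/6 = -19/6 + 6/Y)
B = -63/5 (B = -3*(9 - 1*24/5) = -3*(9 - 24/5) = -3*21/5 = -63/5 ≈ -12.600)
(18*B)*L(5, -3) = (18*(-63/5))*(-19/6 + 6/5) = -1134*(-19/6 + 6*(1/5))/5 = -1134*(-19/6 + 6/5)/5 = -1134/5*(-59/30) = 11151/25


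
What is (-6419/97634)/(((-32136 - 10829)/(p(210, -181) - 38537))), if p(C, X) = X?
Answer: -124265421/2097422405 ≈ -0.059247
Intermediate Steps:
(-6419/97634)/(((-32136 - 10829)/(p(210, -181) - 38537))) = (-6419/97634)/(((-32136 - 10829)/(-181 - 38537))) = (-6419*1/97634)/((-42965/(-38718))) = -6419/(97634*((-42965*(-1/38718)))) = -6419/(97634*42965/38718) = -6419/97634*38718/42965 = -124265421/2097422405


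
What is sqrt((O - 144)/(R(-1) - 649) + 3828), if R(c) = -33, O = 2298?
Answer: 3*sqrt(49417379)/341 ≈ 61.845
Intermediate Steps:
sqrt((O - 144)/(R(-1) - 649) + 3828) = sqrt((2298 - 144)/(-33 - 649) + 3828) = sqrt(2154/(-682) + 3828) = sqrt(2154*(-1/682) + 3828) = sqrt(-1077/341 + 3828) = sqrt(1304271/341) = 3*sqrt(49417379)/341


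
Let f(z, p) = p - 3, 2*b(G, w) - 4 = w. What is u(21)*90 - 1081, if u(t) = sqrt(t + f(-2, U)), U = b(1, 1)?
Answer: -1081 + 45*sqrt(82) ≈ -673.51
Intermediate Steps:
b(G, w) = 2 + w/2
U = 5/2 (U = 2 + (1/2)*1 = 2 + 1/2 = 5/2 ≈ 2.5000)
f(z, p) = -3 + p
u(t) = sqrt(-1/2 + t) (u(t) = sqrt(t + (-3 + 5/2)) = sqrt(t - 1/2) = sqrt(-1/2 + t))
u(21)*90 - 1081 = (sqrt(-2 + 4*21)/2)*90 - 1081 = (sqrt(-2 + 84)/2)*90 - 1081 = (sqrt(82)/2)*90 - 1081 = 45*sqrt(82) - 1081 = -1081 + 45*sqrt(82)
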